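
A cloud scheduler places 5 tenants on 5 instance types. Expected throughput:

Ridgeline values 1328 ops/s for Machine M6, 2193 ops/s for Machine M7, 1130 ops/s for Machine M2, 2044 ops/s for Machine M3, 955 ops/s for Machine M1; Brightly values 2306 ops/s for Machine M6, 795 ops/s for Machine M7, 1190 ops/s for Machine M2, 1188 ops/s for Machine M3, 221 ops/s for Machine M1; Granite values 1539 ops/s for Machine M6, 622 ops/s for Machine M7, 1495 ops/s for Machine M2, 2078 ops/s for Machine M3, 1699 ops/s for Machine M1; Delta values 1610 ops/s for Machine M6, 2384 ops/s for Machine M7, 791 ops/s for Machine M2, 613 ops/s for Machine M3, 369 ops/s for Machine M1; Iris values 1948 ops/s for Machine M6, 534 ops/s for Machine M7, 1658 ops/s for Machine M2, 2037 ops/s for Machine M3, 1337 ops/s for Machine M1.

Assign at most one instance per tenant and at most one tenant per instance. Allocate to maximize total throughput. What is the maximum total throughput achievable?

Maximum total: 10091 ops/s

Optimal: Ridgeline→Machine M3 (2044 ops/s), Brightly→Machine M6 (2306 ops/s), Granite→Machine M1 (1699 ops/s), Delta→Machine M7 (2384 ops/s), Iris→Machine M2 (1658 ops/s) — total 2044+2306+1699+2384+1658 = 10091 ops/s.
Column-greedy (each instance in turn goes to its best remaining tenant) gives 9381 ops/s, worse by 710.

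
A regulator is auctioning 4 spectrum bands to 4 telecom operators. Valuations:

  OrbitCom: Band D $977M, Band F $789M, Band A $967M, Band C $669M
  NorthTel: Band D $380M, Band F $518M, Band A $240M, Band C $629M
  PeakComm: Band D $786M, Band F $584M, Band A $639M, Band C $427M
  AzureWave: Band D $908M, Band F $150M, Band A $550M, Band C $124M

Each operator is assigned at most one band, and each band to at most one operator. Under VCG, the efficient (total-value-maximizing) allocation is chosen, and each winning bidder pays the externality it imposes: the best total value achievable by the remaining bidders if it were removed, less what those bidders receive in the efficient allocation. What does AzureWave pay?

AzureWave pays $202M.

Efficient allocation: OrbitCom→Band A ($967M), NorthTel→Band C ($629M), PeakComm→Band F ($584M), AzureWave→Band D ($908M); total welfare W = $3088M.
AzureWave receives Band D at value $908M, so the others get W − 908 = $2180M.
Without AzureWave: best allocation of the remaining 3 bidders over all 4 bands is OrbitCom→Band A ($967M), NorthTel→Band C ($629M), PeakComm→Band D ($786M), total $2382M.
VCG payment = (others' best without AzureWave) − (others' welfare with AzureWave) = 2382 − 2180 = $202M.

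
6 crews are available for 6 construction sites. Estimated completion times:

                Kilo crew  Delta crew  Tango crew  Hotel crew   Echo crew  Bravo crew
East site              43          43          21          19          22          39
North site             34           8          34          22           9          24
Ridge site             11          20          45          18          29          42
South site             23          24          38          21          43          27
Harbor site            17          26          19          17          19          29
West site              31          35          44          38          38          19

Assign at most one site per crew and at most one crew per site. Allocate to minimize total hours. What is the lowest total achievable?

Min total: 99 hours

Optimal: Kilo crew→Ridge site (11 hours), Delta crew→North site (8 hours), Tango crew→East site (21 hours), Hotel crew→South site (21 hours), Echo crew→Harbor site (19 hours), Bravo crew→West site (19 hours) — total 11+8+21+21+19+19 = 99 hours.
Min-entry greedy (repeatedly take the single cheapest remaining cell) gives 119 hours, worse by 20.
Next-best assignment: Kilo crew→Ridge site, Delta crew→North site, Tango crew→Harbor site, Hotel crew→South site, Echo crew→East site, Bravo crew→West site = 100 hours.
Every other assignment is strictly worse.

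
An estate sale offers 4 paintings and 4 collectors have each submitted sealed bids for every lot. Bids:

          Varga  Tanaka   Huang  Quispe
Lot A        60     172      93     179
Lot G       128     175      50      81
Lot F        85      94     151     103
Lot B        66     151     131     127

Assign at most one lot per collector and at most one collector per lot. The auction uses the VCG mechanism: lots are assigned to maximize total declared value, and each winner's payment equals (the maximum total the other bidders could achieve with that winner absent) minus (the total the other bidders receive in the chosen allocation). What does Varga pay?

Varga pays $24.

Efficient allocation: Varga→Lot G ($128), Tanaka→Lot B ($151), Huang→Lot F ($151), Quispe→Lot A ($179); total welfare W = $609.
Varga receives Lot G at value $128, so the others get W − 128 = $481.
Without Varga: best allocation of the remaining 3 bidders over all 4 lots is Tanaka→Lot G ($175), Huang→Lot F ($151), Quispe→Lot A ($179), total $505.
VCG payment = (others' best without Varga) − (others' welfare with Varga) = 505 − 481 = $24.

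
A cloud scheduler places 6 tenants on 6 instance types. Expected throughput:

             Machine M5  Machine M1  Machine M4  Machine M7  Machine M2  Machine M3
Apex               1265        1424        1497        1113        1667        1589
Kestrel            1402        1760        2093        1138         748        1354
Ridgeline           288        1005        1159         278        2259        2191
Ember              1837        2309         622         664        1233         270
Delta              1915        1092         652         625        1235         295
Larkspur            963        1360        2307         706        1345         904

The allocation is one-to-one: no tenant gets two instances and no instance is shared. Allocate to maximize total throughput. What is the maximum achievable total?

Optimal: Apex→Machine M2 (1667 ops/s), Kestrel→Machine M7 (1138 ops/s), Ridgeline→Machine M3 (2191 ops/s), Ember→Machine M1 (2309 ops/s), Delta→Machine M5 (1915 ops/s), Larkspur→Machine M4 (2307 ops/s) — total 1667+1138+2191+2309+1915+2307 = 11527 ops/s.
Max-entry greedy (repeatedly take the single best remaining cell) gives 11517 ops/s, worse by 10.
Swapping Apex↔Ember (Apex→Machine M1 1424 ops/s, Ember→Machine M2 1233 ops/s) loses 1319.
Every other assignment is strictly worse.

Max total: 11527 ops/s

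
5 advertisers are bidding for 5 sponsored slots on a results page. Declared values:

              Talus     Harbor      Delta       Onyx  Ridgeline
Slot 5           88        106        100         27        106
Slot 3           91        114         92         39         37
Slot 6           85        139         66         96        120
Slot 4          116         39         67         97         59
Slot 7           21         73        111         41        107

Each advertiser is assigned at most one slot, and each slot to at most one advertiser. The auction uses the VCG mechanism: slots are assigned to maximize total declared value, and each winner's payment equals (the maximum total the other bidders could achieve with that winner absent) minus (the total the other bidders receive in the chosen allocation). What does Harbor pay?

Efficient allocation: Talus→Slot 3 ($91), Harbor→Slot 6 ($139), Delta→Slot 7 ($111), Onyx→Slot 4 ($97), Ridgeline→Slot 5 ($106); total welfare W = $544.
Harbor receives Slot 6 at value $139, so the others get W − 139 = $405.
Without Harbor: best allocation of the remaining 4 bidders over all 5 slots is Talus→Slot 4 ($116), Delta→Slot 7 ($111), Onyx→Slot 6 ($96), Ridgeline→Slot 5 ($106), total $429.
VCG payment = (others' best without Harbor) − (others' welfare with Harbor) = 429 − 405 = $24.

Harbor pays $24.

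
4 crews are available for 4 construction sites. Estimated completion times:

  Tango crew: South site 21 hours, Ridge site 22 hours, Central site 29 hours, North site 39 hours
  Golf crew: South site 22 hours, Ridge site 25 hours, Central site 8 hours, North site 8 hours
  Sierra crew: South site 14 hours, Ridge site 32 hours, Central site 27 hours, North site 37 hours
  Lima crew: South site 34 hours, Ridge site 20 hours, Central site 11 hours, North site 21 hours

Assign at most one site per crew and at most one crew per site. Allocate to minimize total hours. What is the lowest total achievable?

Optimal: Tango crew→Ridge site (22 hours), Golf crew→North site (8 hours), Sierra crew→South site (14 hours), Lima crew→Central site (11 hours) — total 22+8+14+11 = 55 hours.
Row-greedy (each crew in turn takes its cheapest remaining site) gives 82 hours, worse by 27.
Next-best assignment: Tango crew→Ridge site, Golf crew→Central site, Sierra crew→South site, Lima crew→North site = 65 hours.
Swapping Tango crew↔Sierra crew (Tango crew→South site 21 hours, Sierra crew→Ridge site 32 hours) adds 17.
Every other assignment is strictly worse.

Min total: 55 hours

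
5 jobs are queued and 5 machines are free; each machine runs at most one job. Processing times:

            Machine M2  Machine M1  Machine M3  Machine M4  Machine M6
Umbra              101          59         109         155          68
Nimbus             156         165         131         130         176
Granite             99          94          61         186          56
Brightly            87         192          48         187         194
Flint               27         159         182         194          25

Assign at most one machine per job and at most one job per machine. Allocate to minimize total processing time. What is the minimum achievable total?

Minimum total: 320 min

Optimal: Umbra→Machine M1 (59 min), Nimbus→Machine M4 (130 min), Granite→Machine M6 (56 min), Brightly→Machine M3 (48 min), Flint→Machine M2 (27 min) — total 59+130+56+48+27 = 320 min.
Min-entry greedy (repeatedly take the single cheapest remaining cell) gives 361 min, worse by 41.
Next-best assignment: Umbra→Machine M1, Nimbus→Machine M4, Granite→Machine M2, Brightly→Machine M3, Flint→Machine M6 = 361 min.
Checked against all permutations: 320 min is optimal.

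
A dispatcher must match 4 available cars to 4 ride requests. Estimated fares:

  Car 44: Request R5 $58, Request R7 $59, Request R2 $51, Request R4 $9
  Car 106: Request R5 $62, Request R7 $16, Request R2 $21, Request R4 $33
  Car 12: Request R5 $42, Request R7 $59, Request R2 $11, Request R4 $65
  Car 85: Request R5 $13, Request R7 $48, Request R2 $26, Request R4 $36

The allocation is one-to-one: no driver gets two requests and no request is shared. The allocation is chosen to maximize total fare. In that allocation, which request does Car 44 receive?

Car 44 receives Request R2.

This is the linear assignment problem.
Optimal: Car 44→Request R2 ($51), Car 106→Request R5 ($62), Car 12→Request R4 ($65), Car 85→Request R7 ($48) — total 51+62+65+48 = $226.
Column-greedy (each request in turn goes to its best remaining driver) gives $212, worse by 14.
Swapping Car 12↔Car 44 (Car 12→Request R2 $11, Car 44→Request R4 $9) loses 96.
Car 44's own top request is Request R7 ($59), but forcing Car 44→Request R7 and reassigning the rest optimally gives only $212 — worse by 14.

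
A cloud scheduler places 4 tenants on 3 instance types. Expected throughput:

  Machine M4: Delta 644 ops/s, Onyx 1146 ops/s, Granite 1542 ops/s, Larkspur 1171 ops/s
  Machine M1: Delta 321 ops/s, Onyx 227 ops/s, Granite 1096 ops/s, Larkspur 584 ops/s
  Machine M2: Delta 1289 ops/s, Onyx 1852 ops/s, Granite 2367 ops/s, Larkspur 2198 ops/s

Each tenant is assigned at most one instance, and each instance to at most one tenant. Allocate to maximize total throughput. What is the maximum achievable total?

Optimal: Onyx→Machine M4 (1146 ops/s), Granite→Machine M1 (1096 ops/s), Larkspur→Machine M2 (2198 ops/s) — total 1146+1096+2198 = 4440 ops/s.
Row-greedy (each tenant in turn takes its best remaining instance) gives 3531 ops/s, worse by 909.
Next-best assignment: Larkspur→Machine M4, Granite→Machine M1, Onyx→Machine M2 = 4119 ops/s.
Swapping Larkspur↔Onyx (Larkspur→Machine M4 1171 ops/s, Onyx→Machine M2 1852 ops/s) loses 321.
No other one-to-one assignment exceeds 4440 ops/s.

Max total: 4440 ops/s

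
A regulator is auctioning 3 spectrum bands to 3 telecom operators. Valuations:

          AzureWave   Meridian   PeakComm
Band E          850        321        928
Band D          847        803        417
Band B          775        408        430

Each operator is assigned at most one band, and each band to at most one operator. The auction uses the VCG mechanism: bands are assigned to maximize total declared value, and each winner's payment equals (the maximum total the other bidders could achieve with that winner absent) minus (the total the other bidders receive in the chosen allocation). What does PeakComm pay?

PeakComm pays $75M.

Efficient allocation: AzureWave→Band B ($775M), Meridian→Band D ($803M), PeakComm→Band E ($928M); total welfare W = $2506M.
PeakComm receives Band E at value $928M, so the others get W − 928 = $1578M.
Without PeakComm: best allocation of the remaining 2 bidders over all 3 bands is AzureWave→Band E ($850M), Meridian→Band D ($803M), total $1653M.
VCG payment = (others' best without PeakComm) − (others' welfare with PeakComm) = 1653 − 1578 = $75M.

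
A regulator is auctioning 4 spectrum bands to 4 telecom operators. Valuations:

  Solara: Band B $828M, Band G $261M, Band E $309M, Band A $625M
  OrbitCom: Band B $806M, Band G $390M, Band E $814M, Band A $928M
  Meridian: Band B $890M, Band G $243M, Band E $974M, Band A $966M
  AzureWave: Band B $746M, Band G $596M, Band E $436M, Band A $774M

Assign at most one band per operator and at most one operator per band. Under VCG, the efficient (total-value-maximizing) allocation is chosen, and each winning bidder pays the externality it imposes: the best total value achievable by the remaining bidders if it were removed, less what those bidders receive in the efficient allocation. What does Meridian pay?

Meridian pays $64M.

Efficient allocation: Solara→Band B ($828M), OrbitCom→Band A ($928M), Meridian→Band E ($974M), AzureWave→Band G ($596M); total welfare W = $3326M.
Meridian receives Band E at value $974M, so the others get W − 974 = $2352M.
Without Meridian: best allocation of the remaining 3 bidders over all 4 bands is Solara→Band B ($828M), OrbitCom→Band E ($814M), AzureWave→Band A ($774M), total $2416M.
VCG payment = (others' best without Meridian) − (others' welfare with Meridian) = 2416 − 2352 = $64M.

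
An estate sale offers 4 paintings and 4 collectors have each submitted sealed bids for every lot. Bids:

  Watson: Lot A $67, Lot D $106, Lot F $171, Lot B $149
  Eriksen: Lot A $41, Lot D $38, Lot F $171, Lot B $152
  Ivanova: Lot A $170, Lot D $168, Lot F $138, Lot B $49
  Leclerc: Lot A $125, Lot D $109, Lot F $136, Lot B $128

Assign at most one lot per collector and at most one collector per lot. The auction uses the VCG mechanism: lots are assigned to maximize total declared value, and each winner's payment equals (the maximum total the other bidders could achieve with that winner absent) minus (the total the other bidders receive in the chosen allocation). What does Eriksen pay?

Eriksen pays $5.

Efficient allocation: Watson→Lot F ($171), Eriksen→Lot B ($152), Ivanova→Lot D ($168), Leclerc→Lot A ($125); total welfare W = $616.
Eriksen receives Lot B at value $152, so the others get W − 152 = $464.
Without Eriksen: best allocation of the remaining 3 bidders over all 4 lots is Watson→Lot F ($171), Ivanova→Lot A ($170), Leclerc→Lot B ($128), total $469.
VCG payment = (others' best without Eriksen) − (others' welfare with Eriksen) = 469 − 464 = $5.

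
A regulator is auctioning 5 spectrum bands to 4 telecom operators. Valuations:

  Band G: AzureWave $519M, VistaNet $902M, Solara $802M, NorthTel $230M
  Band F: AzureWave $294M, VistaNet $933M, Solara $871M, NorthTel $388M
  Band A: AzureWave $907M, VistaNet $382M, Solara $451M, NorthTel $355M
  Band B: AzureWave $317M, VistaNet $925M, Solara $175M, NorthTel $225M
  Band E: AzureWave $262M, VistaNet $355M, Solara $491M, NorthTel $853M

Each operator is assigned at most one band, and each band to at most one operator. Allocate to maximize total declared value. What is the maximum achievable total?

Max total: $3556M

Optimal: AzureWave→Band A ($907M), VistaNet→Band B ($925M), Solara→Band F ($871M), NorthTel→Band E ($853M) — total 907+925+871+853 = $3556M.
Row-greedy (each operator in turn takes its best remaining band) gives $3495M, worse by 61.
Next-best assignment: AzureWave→Band A, VistaNet→Band G, Solara→Band F, NorthTel→Band E = $3533M.
No other one-to-one assignment exceeds $3556M.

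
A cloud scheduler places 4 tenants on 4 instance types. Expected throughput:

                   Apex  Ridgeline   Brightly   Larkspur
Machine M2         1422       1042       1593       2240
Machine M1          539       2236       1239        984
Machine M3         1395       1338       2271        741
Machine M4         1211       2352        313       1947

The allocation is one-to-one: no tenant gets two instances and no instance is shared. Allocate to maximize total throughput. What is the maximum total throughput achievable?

Max total: 7958 ops/s

Treat this as an assignment problem: match each tenant to one instance.
Optimal: Apex→Machine M4 (1211 ops/s), Ridgeline→Machine M1 (2236 ops/s), Brightly→Machine M3 (2271 ops/s), Larkspur→Machine M2 (2240 ops/s) — total 1211+2236+2271+2240 = 7958 ops/s.
Row-greedy (each tenant in turn takes its best remaining instance) gives 7029 ops/s, worse by 929.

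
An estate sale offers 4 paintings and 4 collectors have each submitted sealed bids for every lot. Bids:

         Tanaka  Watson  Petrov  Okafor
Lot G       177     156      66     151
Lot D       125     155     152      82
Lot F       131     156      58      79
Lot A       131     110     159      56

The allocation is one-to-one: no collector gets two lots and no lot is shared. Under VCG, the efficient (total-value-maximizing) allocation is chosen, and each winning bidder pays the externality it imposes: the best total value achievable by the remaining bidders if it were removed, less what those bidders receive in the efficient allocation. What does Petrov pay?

Efficient allocation: Tanaka→Lot F ($131), Watson→Lot D ($155), Petrov→Lot A ($159), Okafor→Lot G ($151); total welfare W = $596.
Petrov receives Lot A at value $159, so the others get W − 159 = $437.
Without Petrov: best allocation of the remaining 3 bidders over all 4 lots is Tanaka→Lot A ($131), Watson→Lot F ($156), Okafor→Lot G ($151), total $438.
VCG payment = (others' best without Petrov) − (others' welfare with Petrov) = 438 − 437 = $1.

Petrov pays $1.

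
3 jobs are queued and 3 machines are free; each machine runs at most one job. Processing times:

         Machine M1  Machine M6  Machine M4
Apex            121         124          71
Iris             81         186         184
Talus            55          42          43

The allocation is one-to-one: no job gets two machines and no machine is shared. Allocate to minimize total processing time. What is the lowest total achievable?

Treat this as an assignment problem: match each job to one machine.
Optimal: Apex→Machine M4 (71 min), Iris→Machine M1 (81 min), Talus→Machine M6 (42 min) — total 71+81+42 = 194 min.
Column-greedy (each machine in turn goes to its cheapest remaining job) gives 363 min, worse by 169.
Next-best assignment: Apex→Machine M6, Iris→Machine M1, Talus→Machine M4 = 248 min.
Swapping Apex↔Iris (Apex→Machine M1 121 min, Iris→Machine M4 184 min) adds 153.
Every other assignment is strictly worse.

Min total: 194 min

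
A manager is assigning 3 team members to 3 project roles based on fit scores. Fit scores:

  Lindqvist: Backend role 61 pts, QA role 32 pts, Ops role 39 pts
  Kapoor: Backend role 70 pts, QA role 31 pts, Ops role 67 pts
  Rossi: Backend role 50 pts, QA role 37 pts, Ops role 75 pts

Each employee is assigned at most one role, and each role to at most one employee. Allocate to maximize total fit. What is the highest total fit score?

Max total: 177 pts

This is a one-to-one assignment (maximum-weight bipartite matching).
Optimal: Lindqvist→QA role (32 pts), Kapoor→Backend role (70 pts), Rossi→Ops role (75 pts) — total 32+70+75 = 177 pts.
Column-greedy (each role in turn goes to its best remaining employee) gives 146 pts, worse by 31.
Next-best assignment: Lindqvist→Backend role, Kapoor→QA role, Rossi→Ops role = 167 pts.
No other one-to-one assignment exceeds 177 pts.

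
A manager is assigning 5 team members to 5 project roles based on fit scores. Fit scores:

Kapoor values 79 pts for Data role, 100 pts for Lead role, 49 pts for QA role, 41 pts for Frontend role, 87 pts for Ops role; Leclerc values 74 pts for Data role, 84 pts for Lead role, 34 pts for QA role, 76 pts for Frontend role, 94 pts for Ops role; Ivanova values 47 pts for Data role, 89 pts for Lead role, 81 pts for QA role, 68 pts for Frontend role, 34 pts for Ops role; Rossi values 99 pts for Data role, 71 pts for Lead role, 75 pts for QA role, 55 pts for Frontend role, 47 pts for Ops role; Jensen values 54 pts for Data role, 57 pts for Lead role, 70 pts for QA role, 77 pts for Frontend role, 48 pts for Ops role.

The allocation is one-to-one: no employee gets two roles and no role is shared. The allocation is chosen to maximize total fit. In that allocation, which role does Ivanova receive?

Optimal: Kapoor→Lead role (100 pts), Leclerc→Ops role (94 pts), Ivanova→QA role (81 pts), Rossi→Data role (99 pts), Jensen→Frontend role (77 pts) — total 100+94+81+99+77 = 451 pts.
No other one-to-one assignment exceeds 451 pts.
Ivanova's own top role is Lead role (89 pts), but forcing Ivanova→Lead role and reassigning the rest optimally gives only 421 pts — worse by 30.

Ivanova receives QA role.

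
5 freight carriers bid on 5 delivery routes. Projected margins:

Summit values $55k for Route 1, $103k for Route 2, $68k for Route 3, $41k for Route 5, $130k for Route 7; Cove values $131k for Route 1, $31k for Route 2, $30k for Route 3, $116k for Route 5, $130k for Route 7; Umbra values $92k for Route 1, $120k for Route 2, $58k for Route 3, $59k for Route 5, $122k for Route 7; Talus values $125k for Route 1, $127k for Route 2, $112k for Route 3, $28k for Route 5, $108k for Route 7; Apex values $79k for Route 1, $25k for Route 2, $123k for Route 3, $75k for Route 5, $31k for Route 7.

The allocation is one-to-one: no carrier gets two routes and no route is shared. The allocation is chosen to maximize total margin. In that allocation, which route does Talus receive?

Optimal: Summit→Route 7 ($130k), Cove→Route 5 ($116k), Umbra→Route 2 ($120k), Talus→Route 1 ($125k), Apex→Route 3 ($123k) — total 130+116+120+125+123 = $614k.
Row-greedy (each carrier in turn takes its best remaining route) gives $568k, worse by 46.
Talus's own top route is Route 2 ($127k), but forcing Talus→Route 2 and reassigning the rest optimally gives only $588k — worse by 26.

Talus receives Route 1.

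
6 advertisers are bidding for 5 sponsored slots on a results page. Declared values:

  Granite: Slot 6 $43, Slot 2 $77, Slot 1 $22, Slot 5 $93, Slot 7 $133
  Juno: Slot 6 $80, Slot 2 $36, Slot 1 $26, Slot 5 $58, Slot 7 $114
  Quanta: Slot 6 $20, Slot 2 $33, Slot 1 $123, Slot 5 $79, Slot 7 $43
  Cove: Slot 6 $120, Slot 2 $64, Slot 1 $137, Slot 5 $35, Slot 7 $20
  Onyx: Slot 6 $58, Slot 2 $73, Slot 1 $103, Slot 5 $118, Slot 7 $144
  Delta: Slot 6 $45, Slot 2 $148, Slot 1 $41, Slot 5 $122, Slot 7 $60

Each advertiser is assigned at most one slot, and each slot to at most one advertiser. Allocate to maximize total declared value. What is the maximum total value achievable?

Max total: $642

Treat this as an assignment problem: match each advertiser to one slot.
Optimal: Cove→Slot 6 ($120), Delta→Slot 2 ($148), Quanta→Slot 1 ($123), Onyx→Slot 5 ($118), Granite→Slot 7 ($133) — total 120+148+123+118+133 = $642.
Max-entry greedy (repeatedly take the single best remaining cell) gives $602, worse by 40.
Swapping Onyx↔Granite (Onyx→Slot 7 $144, Granite→Slot 5 $93) loses 14.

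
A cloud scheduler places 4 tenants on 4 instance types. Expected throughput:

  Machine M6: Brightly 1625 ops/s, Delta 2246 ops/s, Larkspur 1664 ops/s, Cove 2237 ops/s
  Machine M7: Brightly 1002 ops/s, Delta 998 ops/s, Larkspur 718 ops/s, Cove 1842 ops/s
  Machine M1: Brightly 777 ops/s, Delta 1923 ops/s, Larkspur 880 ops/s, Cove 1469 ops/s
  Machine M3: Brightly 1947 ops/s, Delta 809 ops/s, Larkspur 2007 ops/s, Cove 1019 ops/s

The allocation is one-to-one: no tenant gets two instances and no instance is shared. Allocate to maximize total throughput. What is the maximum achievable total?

Optimal: Brightly→Machine M6 (1625 ops/s), Delta→Machine M1 (1923 ops/s), Larkspur→Machine M3 (2007 ops/s), Cove→Machine M7 (1842 ops/s) — total 1625+1923+2007+1842 = 7397 ops/s.
Max-entry greedy (repeatedly take the single best remaining cell) gives 6872 ops/s, worse by 525.

Max total: 7397 ops/s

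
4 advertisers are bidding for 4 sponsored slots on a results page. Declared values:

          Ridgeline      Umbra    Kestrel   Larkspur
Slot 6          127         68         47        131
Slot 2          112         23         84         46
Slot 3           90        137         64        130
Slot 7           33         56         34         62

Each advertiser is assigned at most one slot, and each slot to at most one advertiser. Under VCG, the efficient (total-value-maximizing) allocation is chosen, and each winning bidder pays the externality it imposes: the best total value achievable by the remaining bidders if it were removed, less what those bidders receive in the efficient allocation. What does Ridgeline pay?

Efficient allocation: Ridgeline→Slot 2 ($112), Umbra→Slot 3 ($137), Kestrel→Slot 7 ($34), Larkspur→Slot 6 ($131); total welfare W = $414.
Ridgeline receives Slot 2 at value $112, so the others get W − 112 = $302.
Without Ridgeline: best allocation of the remaining 3 bidders over all 4 slots is Umbra→Slot 3 ($137), Kestrel→Slot 2 ($84), Larkspur→Slot 6 ($131), total $352.
VCG payment = (others' best without Ridgeline) − (others' welfare with Ridgeline) = 352 − 302 = $50.

Ridgeline pays $50.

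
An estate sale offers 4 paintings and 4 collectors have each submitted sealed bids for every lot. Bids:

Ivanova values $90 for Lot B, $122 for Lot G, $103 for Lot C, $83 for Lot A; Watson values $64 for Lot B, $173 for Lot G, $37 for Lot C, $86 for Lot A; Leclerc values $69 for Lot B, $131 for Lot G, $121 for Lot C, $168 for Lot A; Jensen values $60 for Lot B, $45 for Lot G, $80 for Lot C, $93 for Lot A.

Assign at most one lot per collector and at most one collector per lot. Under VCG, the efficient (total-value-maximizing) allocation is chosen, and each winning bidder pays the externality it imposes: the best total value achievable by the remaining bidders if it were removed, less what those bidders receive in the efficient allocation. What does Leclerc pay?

Efficient allocation: Ivanova→Lot B ($90), Watson→Lot G ($173), Leclerc→Lot A ($168), Jensen→Lot C ($80); total welfare W = $511.
Leclerc receives Lot A at value $168, so the others get W − 168 = $343.
Without Leclerc: best allocation of the remaining 3 bidders over all 4 lots is Ivanova→Lot C ($103), Watson→Lot G ($173), Jensen→Lot A ($93), total $369.
VCG payment = (others' best without Leclerc) − (others' welfare with Leclerc) = 369 − 343 = $26.

Leclerc pays $26.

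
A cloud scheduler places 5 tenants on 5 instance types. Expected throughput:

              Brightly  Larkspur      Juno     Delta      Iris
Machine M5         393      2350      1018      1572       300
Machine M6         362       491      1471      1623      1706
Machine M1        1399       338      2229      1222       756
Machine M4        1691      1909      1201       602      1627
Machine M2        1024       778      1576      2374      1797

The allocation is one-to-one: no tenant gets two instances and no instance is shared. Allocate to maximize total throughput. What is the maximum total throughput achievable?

Optimal: Brightly→Machine M4 (1691 ops/s), Larkspur→Machine M5 (2350 ops/s), Juno→Machine M1 (2229 ops/s), Delta→Machine M2 (2374 ops/s), Iris→Machine M6 (1706 ops/s) — total 1691+2350+2229+2374+1706 = 10350 ops/s.

Max total: 10350 ops/s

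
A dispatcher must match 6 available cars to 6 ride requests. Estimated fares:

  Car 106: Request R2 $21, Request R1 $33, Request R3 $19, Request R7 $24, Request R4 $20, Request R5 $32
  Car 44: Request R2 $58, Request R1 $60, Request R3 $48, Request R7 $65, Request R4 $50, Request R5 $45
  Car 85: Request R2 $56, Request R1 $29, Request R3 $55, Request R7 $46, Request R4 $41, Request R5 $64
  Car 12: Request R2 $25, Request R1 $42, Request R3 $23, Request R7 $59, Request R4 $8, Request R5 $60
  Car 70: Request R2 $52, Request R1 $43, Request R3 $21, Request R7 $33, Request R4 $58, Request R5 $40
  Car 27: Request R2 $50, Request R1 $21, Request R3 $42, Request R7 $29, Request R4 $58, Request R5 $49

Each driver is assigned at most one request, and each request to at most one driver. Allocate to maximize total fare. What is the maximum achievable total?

Maximum total: $323

Treat this as an assignment problem: match each driver to one request.
Optimal: Car 106→Request R1 ($33), Car 44→Request R7 ($65), Car 85→Request R3 ($55), Car 12→Request R5 ($60), Car 70→Request R2 ($52), Car 27→Request R4 ($58) — total 33+65+55+60+52+58 = $323.
Column-greedy (each request in turn goes to its best remaining driver) gives $305, worse by 18.
Swapping Car 12↔Car 106 (Car 12→Request R1 $42, Car 106→Request R5 $32) loses 19.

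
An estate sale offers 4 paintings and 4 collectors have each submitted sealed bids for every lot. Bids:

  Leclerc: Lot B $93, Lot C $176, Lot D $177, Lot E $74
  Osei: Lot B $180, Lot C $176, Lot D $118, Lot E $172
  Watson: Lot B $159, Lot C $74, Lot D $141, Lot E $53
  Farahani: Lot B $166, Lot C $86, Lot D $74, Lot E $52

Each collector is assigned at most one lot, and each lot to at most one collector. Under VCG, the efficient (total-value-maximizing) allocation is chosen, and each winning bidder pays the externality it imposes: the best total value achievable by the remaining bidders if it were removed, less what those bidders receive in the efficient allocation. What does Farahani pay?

Efficient allocation: Leclerc→Lot C ($176), Osei→Lot E ($172), Watson→Lot D ($141), Farahani→Lot B ($166); total welfare W = $655.
Farahani receives Lot B at value $166, so the others get W − 166 = $489.
Without Farahani: best allocation of the remaining 3 bidders over all 4 lots is Leclerc→Lot D ($177), Osei→Lot C ($176), Watson→Lot B ($159), total $512.
VCG payment = (others' best without Farahani) − (others' welfare with Farahani) = 512 − 489 = $23.

Farahani pays $23.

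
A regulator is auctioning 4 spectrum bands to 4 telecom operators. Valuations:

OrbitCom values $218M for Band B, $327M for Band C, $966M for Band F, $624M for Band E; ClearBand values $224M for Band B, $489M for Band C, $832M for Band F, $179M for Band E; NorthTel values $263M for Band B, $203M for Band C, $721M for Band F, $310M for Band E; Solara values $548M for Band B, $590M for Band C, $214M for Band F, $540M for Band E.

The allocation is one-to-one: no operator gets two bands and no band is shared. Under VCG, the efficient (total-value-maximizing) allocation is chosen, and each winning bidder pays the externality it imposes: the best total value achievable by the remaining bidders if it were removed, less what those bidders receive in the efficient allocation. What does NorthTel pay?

NorthTel pays $385M.

Efficient allocation: OrbitCom→Band E ($624M), ClearBand→Band C ($489M), NorthTel→Band F ($721M), Solara→Band B ($548M); total welfare W = $2382M.
NorthTel receives Band F at value $721M, so the others get W − 721 = $1661M.
Without NorthTel: best allocation of the remaining 3 bidders over all 4 bands is OrbitCom→Band E ($624M), ClearBand→Band F ($832M), Solara→Band C ($590M), total $2046M.
VCG payment = (others' best without NorthTel) − (others' welfare with NorthTel) = 2046 − 1661 = $385M.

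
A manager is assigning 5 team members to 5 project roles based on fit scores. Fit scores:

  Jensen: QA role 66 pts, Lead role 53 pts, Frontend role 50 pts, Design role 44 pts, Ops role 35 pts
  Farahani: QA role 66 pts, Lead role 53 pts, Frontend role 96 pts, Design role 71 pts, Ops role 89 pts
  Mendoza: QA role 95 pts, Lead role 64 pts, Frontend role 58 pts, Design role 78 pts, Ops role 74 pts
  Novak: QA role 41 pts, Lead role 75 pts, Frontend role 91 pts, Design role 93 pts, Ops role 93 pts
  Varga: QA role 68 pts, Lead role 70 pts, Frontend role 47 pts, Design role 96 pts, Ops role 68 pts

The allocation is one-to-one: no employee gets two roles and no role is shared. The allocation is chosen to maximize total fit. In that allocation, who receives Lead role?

Jensen receives Lead role.

Optimal: Jensen→Lead role (53 pts), Farahani→Frontend role (96 pts), Mendoza→QA role (95 pts), Novak→Ops role (93 pts), Varga→Design role (96 pts) — total 53+96+95+93+96 = 433 pts.
Checked against all permutations: 433 pts is optimal.
Jensen's own top role is QA role (66 pts), but forcing Jensen→QA role and reassigning the rest optimally gives only 415 pts — worse by 18.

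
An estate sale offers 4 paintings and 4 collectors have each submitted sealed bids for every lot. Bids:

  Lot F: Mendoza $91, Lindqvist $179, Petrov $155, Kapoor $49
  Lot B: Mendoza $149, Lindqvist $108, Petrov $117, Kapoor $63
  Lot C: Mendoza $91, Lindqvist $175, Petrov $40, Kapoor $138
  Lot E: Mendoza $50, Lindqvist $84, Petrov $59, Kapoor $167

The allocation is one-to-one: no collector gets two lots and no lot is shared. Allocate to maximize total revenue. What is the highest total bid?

Max total: $646

Treat this as an assignment problem: match each collector to one lot.
Optimal: Mendoza→Lot B ($149), Lindqvist→Lot C ($175), Petrov→Lot F ($155), Kapoor→Lot E ($167) — total 149+175+155+167 = $646.
Column-greedy (each lot in turn goes to its best remaining collector) gives $525, worse by 121.
Swapping Petrov↔Lindqvist (Petrov→Lot C $40, Lindqvist→Lot F $179) loses 111.
Every other assignment is strictly worse.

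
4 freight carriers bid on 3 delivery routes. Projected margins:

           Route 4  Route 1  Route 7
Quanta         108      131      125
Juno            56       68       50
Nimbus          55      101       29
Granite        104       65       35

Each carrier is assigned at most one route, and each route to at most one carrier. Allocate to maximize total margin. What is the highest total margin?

Maximum total: $330k

Optimal: Granite→Route 4 ($104k), Nimbus→Route 1 ($101k), Quanta→Route 7 ($125k) — total 104+101+125 = $330k.
Max-entry greedy (repeatedly take the single best remaining cell) gives $285k, worse by 45.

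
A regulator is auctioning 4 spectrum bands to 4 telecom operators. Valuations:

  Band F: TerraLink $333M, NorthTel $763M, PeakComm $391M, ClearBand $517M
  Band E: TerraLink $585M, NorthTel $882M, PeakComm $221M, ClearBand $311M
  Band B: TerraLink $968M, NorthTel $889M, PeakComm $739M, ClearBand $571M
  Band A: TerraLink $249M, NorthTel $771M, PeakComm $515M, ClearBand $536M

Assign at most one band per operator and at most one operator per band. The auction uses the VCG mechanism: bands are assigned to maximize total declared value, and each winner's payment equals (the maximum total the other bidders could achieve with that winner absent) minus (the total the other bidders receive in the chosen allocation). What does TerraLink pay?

TerraLink pays $243M.

Efficient allocation: TerraLink→Band B ($968M), NorthTel→Band E ($882M), PeakComm→Band A ($515M), ClearBand→Band F ($517M); total welfare W = $2882M.
TerraLink receives Band B at value $968M, so the others get W − 968 = $1914M.
Without TerraLink: best allocation of the remaining 3 bidders over all 4 bands is NorthTel→Band E ($882M), PeakComm→Band B ($739M), ClearBand→Band A ($536M), total $2157M.
VCG payment = (others' best without TerraLink) − (others' welfare with TerraLink) = 2157 − 1914 = $243M.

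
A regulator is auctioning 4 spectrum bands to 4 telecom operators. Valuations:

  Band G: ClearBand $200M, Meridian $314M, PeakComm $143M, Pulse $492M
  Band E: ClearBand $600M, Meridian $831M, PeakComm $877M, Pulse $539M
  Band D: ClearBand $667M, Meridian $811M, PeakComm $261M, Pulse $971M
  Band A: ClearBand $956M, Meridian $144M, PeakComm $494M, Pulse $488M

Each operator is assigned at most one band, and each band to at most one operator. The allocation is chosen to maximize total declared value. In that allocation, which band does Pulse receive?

Optimal: ClearBand→Band A ($956M), Meridian→Band D ($811M), PeakComm→Band E ($877M), Pulse→Band G ($492M) — total 956+811+877+492 = $3136M.
Row-greedy (each operator in turn takes its best remaining band) gives $2540M, worse by 596.
Swapping PeakComm↔Meridian (PeakComm→Band D $261M, Meridian→Band E $831M) loses 596.
Pulse's own top band is Band D ($971M), but forcing Pulse→Band D and reassigning the rest optimally gives only $3118M — worse by 18.

Pulse receives Band G.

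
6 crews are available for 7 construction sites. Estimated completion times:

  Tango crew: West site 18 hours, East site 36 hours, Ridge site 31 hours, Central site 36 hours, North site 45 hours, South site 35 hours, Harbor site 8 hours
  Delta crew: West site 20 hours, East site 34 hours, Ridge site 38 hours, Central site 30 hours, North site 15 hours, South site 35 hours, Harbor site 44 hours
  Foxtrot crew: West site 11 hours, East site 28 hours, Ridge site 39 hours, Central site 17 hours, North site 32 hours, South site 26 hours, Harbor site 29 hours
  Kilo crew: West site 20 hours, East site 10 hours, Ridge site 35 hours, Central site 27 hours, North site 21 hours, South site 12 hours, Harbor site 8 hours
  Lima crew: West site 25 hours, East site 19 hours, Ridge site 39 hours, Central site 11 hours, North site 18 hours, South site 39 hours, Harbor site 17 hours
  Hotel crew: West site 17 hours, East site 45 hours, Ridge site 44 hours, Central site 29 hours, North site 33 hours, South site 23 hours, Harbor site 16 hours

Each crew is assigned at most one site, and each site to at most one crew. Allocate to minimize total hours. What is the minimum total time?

Optimal: Tango crew→Harbor site (8 hours), Delta crew→North site (15 hours), Foxtrot crew→West site (11 hours), Kilo crew→East site (10 hours), Lima crew→Central site (11 hours), Hotel crew→South site (23 hours) — total 8+15+11+10+11+23 = 78 hours.
Column-greedy (each site in turn goes to its cheapest remaining crew) gives 101 hours, worse by 23.
Swapping Tango crew↔Lima crew (Tango crew→Central site 36 hours, Lima crew→Harbor site 17 hours) adds 34.
Checked against all permutations: 78 hours is optimal.

Minimum total: 78 hours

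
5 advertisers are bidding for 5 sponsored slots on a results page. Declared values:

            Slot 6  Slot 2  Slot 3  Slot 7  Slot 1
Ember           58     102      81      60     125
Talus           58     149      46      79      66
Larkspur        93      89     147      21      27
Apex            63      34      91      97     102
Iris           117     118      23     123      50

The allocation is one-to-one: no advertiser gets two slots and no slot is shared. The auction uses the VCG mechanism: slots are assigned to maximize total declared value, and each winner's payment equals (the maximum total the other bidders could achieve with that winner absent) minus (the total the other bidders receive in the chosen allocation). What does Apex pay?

Apex pays $6.

Efficient allocation: Ember→Slot 1 ($125), Talus→Slot 2 ($149), Larkspur→Slot 3 ($147), Apex→Slot 7 ($97), Iris→Slot 6 ($117); total welfare W = $635.
Apex receives Slot 7 at value $97, so the others get W − 97 = $538.
Without Apex: best allocation of the remaining 4 bidders over all 5 slots is Ember→Slot 1 ($125), Talus→Slot 2 ($149), Larkspur→Slot 3 ($147), Iris→Slot 7 ($123), total $544.
VCG payment = (others' best without Apex) − (others' welfare with Apex) = 544 − 538 = $6.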